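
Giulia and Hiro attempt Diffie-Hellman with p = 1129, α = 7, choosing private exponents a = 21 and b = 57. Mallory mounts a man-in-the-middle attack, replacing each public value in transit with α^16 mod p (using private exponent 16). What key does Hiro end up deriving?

367

Hiro receives Mallory's public value M = 7^16 mod 1129 instead of the honest one.
7^1 ≡ 7 (mod 1129)
7^2 = (7^1)^2 ≡ 7^2 = 49 ≡ 49 (mod 1129)
7^4 = (7^2)^2 ≡ 49^2 = 2401 ≡ 143 (mod 1129)
7^8 = (7^4)^2 ≡ 143^2 = 20449 ≡ 127 (mod 1129)
7^16 = (7^8)^2 ≡ 127^2 = 16129 ≡ 323 (mod 1129)
So M = 323. Hiro computes K = M^57 mod 1129.
323^1 ≡ 323 (mod 1129)
323^2 = (323^1)^2 ≡ 323^2 = 104329 ≡ 461 (mod 1129)
323^4 = (323^2)^2 ≡ 461^2 = 212521 ≡ 269 (mod 1129)
323^8 = (323^4)^2 ≡ 269^2 = 72361 ≡ 105 (mod 1129)
323^16 = (323^8)^2 ≡ 105^2 = 11025 ≡ 864 (mod 1129)
323^32 = (323^16)^2 ≡ 864^2 = 746496 ≡ 227 (mod 1129)
323^57 = 323^32 · 323^16 · 323^8 · 323^1 ≡ 227 · 864 · 105 · 323 ≡ 367 (mod 1129).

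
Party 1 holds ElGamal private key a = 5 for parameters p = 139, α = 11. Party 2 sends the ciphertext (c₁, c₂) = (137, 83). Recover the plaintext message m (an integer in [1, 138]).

106

Shared mask s = c₁^a mod p = 137^5 mod 139.
137^1 ≡ 137 (mod 139)
137^2 = (137^1)^2 ≡ 137^2 = 18769 ≡ 4 (mod 139)
137^4 = (137^2)^2 ≡ 4^2 = 16 ≡ 16 (mod 139)
137^5 = 137^4 · 137^1 ≡ 16 · 137 ≡ 107 (mod 139).
So s = 107; s⁻¹ ≡ 13 (mod 139).
m = c₂ · s⁻¹ mod 139 = 83 · 13 mod 139 = 106.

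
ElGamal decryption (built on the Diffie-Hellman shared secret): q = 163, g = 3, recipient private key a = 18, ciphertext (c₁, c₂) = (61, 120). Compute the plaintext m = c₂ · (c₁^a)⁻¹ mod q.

92

Shared mask s = c₁^a mod q = 61^18 mod 163.
61^1 ≡ 61 (mod 163)
61^2 = (61^1)^2 ≡ 61^2 = 3721 ≡ 135 (mod 163)
61^4 = (61^2)^2 ≡ 135^2 = 18225 ≡ 132 (mod 163)
61^8 = (61^4)^2 ≡ 132^2 = 17424 ≡ 146 (mod 163)
61^16 = (61^8)^2 ≡ 146^2 = 21316 ≡ 126 (mod 163)
61^18 = 61^16 · 61^2 ≡ 126 · 135 ≡ 58 (mod 163).
So s = 58; s⁻¹ ≡ 104 (mod 163).
m = c₂ · s⁻¹ mod 163 = 120 · 104 mod 163 = 92.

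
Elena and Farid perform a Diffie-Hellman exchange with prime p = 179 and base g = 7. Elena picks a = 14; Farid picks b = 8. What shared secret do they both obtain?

Elena sends A = g^a mod p = 7^14 mod 179.
7^1 ≡ 7 (mod 179)
7^2 = (7^1)^2 ≡ 7^2 = 49 ≡ 49 (mod 179)
7^4 = (7^2)^2 ≡ 49^2 = 2401 ≡ 74 (mod 179)
7^8 = (7^4)^2 ≡ 74^2 = 5476 ≡ 106 (mod 179)
7^14 = 7^8 · 7^4 · 7^2 ≡ 106 · 74 · 49 ≡ 43 (mod 179).
So A = 43. Farid then computes K = A^b mod p = 43^8 mod 179.
43^1 ≡ 43 (mod 179)
43^2 = (43^1)^2 ≡ 43^2 = 1849 ≡ 59 (mod 179)
43^4 = (43^2)^2 ≡ 59^2 = 3481 ≡ 80 (mod 179)
43^8 = (43^4)^2 ≡ 80^2 = 6400 ≡ 135 (mod 179)

135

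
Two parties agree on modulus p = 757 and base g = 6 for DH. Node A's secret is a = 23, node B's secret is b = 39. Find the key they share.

197

Node A sends A = g^a mod p = 6^23 mod 757.
6^1 ≡ 6 (mod 757)
6^2 = (6^1)^2 ≡ 6^2 = 36 ≡ 36 (mod 757)
6^4 = (6^2)^2 ≡ 36^2 = 1296 ≡ 539 (mod 757)
6^8 = (6^4)^2 ≡ 539^2 = 290521 ≡ 590 (mod 757)
6^16 = (6^8)^2 ≡ 590^2 = 348100 ≡ 637 (mod 757)
6^23 = 6^16 · 6^4 · 6^2 · 6^1 ≡ 637 · 539 · 36 · 6 ≡ 312 (mod 757).
So A = 312. Node B then computes K = A^b mod p = 312^39 mod 757.
312^1 ≡ 312 (mod 757)
312^2 = (312^1)^2 ≡ 312^2 = 97344 ≡ 448 (mod 757)
312^4 = (312^2)^2 ≡ 448^2 = 200704 ≡ 99 (mod 757)
312^8 = (312^4)^2 ≡ 99^2 = 9801 ≡ 717 (mod 757)
312^16 = (312^8)^2 ≡ 717^2 = 514089 ≡ 86 (mod 757)
312^32 = (312^16)^2 ≡ 86^2 = 7396 ≡ 583 (mod 757)
312^39 = 312^32 · 312^4 · 312^2 · 312^1 ≡ 583 · 99 · 448 · 312 ≡ 197 (mod 757).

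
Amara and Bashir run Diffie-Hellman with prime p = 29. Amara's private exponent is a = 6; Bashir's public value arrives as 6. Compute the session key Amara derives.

24

Shared key K = 6^6 mod 29.
6^1 ≡ 6 (mod 29)
6^2 = (6^1)^2 ≡ 6^2 = 36 ≡ 7 (mod 29)
6^4 = (6^2)^2 ≡ 7^2 = 49 ≡ 20 (mod 29)
6^6 = 6^4 · 6^2 ≡ 20 · 7 ≡ 24 (mod 29).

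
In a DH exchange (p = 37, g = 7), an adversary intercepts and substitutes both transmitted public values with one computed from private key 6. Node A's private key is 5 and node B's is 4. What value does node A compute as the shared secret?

10

Node A receives an adversary's public value M = 7^6 mod 37 instead of the honest one.
7^1 ≡ 7 (mod 37)
7^2 = (7^1)^2 ≡ 7^2 = 49 ≡ 12 (mod 37)
7^4 = (7^2)^2 ≡ 12^2 = 144 ≡ 33 (mod 37)
7^6 = 7^4 · 7^2 ≡ 33 · 12 ≡ 26 (mod 37).
So M = 26. Node A computes K = M^5 mod 37.
26^1 ≡ 26 (mod 37)
26^2 = (26^1)^2 ≡ 26^2 = 676 ≡ 10 (mod 37)
26^4 = (26^2)^2 ≡ 10^2 = 100 ≡ 26 (mod 37)
26^5 = 26^4 · 26^1 ≡ 26 · 26 ≡ 10 (mod 37).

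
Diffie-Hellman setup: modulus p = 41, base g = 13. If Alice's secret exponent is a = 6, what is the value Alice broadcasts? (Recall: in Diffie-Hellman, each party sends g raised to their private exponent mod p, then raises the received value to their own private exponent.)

Public value = 13^6 mod 41.
13^1 ≡ 13 (mod 41)
13^2 = (13^1)^2 ≡ 13^2 = 169 ≡ 5 (mod 41)
13^4 = (13^2)^2 ≡ 5^2 = 25 ≡ 25 (mod 41)
13^6 = 13^4 · 13^2 ≡ 25 · 5 ≡ 2 (mod 41).

2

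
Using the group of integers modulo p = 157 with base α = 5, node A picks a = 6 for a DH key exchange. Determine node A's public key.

82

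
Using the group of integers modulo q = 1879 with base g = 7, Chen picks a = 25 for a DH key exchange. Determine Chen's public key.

Public value = 7^25 (mod 1879).
7^1 ≡ 7 (mod 1879)
7^2 = (7^1)^2 ≡ 7^2 = 49 ≡ 49 (mod 1879)
7^4 = (7^2)^2 ≡ 49^2 = 2401 ≡ 522 (mod 1879)
7^8 = (7^4)^2 ≡ 522^2 = 272484 ≡ 29 (mod 1879)
7^16 = (7^8)^2 ≡ 29^2 = 841 ≡ 841 (mod 1879)
7^25 = 7^16 · 7^8 · 7^1 ≡ 841 · 29 · 7 ≡ 1613 (mod 1879).

1613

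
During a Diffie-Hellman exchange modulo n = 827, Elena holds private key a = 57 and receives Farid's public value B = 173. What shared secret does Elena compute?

Shared key K = 173^57 mod 827.
173^1 ≡ 173 (mod 827)
173^2 = (173^1)^2 ≡ 173^2 = 29929 ≡ 157 (mod 827)
173^4 = (173^2)^2 ≡ 157^2 = 24649 ≡ 666 (mod 827)
173^8 = (173^4)^2 ≡ 666^2 = 443556 ≡ 284 (mod 827)
173^16 = (173^8)^2 ≡ 284^2 = 80656 ≡ 437 (mod 827)
173^32 = (173^16)^2 ≡ 437^2 = 190969 ≡ 759 (mod 827)
173^57 = 173^32 · 173^16 · 173^8 · 173^1 ≡ 759 · 437 · 284 · 173 ≡ 790 (mod 827).

790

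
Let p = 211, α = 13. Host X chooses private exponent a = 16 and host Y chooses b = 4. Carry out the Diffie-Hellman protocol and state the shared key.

125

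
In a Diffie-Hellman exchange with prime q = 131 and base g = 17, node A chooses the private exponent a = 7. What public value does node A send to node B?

37

Public value = 17^7 (mod 131).
17^1 ≡ 17 (mod 131)
17^2 = (17^1)^2 ≡ 17^2 = 289 ≡ 27 (mod 131)
17^4 = (17^2)^2 ≡ 27^2 = 729 ≡ 74 (mod 131)
17^7 = 17^4 · 17^2 · 17^1 ≡ 74 · 27 · 17 ≡ 37 (mod 131).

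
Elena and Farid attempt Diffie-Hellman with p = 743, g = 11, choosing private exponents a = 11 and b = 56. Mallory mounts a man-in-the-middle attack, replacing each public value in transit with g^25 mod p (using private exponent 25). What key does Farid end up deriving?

Farid receives Mallory's public value M = 11^25 mod 743 instead of the honest one.
11^1 ≡ 11 (mod 743)
11^2 = (11^1)^2 ≡ 11^2 = 121 ≡ 121 (mod 743)
11^4 = (11^2)^2 ≡ 121^2 = 14641 ≡ 524 (mod 743)
11^8 = (11^4)^2 ≡ 524^2 = 274576 ≡ 409 (mod 743)
11^16 = (11^8)^2 ≡ 409^2 = 167281 ≡ 106 (mod 743)
11^25 = 11^16 · 11^8 · 11^1 ≡ 106 · 409 · 11 ≡ 631 (mod 743).
So M = 631. Farid computes K = M^56 mod 743.
631^1 ≡ 631 (mod 743)
631^2 = (631^1)^2 ≡ 631^2 = 398161 ≡ 656 (mod 743)
631^4 = (631^2)^2 ≡ 656^2 = 430336 ≡ 139 (mod 743)
631^8 = (631^4)^2 ≡ 139^2 = 19321 ≡ 3 (mod 743)
631^16 = (631^8)^2 ≡ 3^2 = 9 ≡ 9 (mod 743)
631^32 = (631^16)^2 ≡ 9^2 = 81 ≡ 81 (mod 743)
631^56 = 631^32 · 631^16 · 631^8 ≡ 81 · 9 · 3 ≡ 701 (mod 743).

701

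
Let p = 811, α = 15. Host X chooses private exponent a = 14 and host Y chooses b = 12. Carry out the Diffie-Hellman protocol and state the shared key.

Host X sends A = α^a mod p = 15^14 mod 811.
15^1 ≡ 15 (mod 811)
15^2 = (15^1)^2 ≡ 15^2 = 225 ≡ 225 (mod 811)
15^4 = (15^2)^2 ≡ 225^2 = 50625 ≡ 343 (mod 811)
15^8 = (15^4)^2 ≡ 343^2 = 117649 ≡ 54 (mod 811)
15^14 = 15^8 · 15^4 · 15^2 ≡ 54 · 343 · 225 ≡ 532 (mod 811).
So A = 532. Host Y then computes K = A^b mod p = 532^12 mod 811.
532^1 ≡ 532 (mod 811)
532^2 = (532^1)^2 ≡ 532^2 = 283024 ≡ 796 (mod 811)
532^4 = (532^2)^2 ≡ 796^2 = 633616 ≡ 225 (mod 811)
532^8 = (532^4)^2 ≡ 225^2 = 50625 ≡ 343 (mod 811)
532^12 = 532^8 · 532^4 ≡ 343 · 225 ≡ 130 (mod 811).

130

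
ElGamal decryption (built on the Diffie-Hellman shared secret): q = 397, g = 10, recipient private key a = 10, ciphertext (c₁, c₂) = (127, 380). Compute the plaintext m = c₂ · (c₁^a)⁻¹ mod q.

101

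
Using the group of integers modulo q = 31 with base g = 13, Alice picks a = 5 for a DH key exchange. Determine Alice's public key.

Public value = 13^5 mod 31.
13^1 ≡ 13 (mod 31)
13^2 = (13^1)^2 ≡ 13^2 = 169 ≡ 14 (mod 31)
13^4 = (13^2)^2 ≡ 14^2 = 196 ≡ 10 (mod 31)
13^5 = 13^4 · 13^1 ≡ 10 · 13 ≡ 6 (mod 31).

6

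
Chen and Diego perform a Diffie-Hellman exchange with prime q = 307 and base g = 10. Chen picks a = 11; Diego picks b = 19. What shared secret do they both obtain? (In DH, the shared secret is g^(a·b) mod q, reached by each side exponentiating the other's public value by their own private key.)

Chen sends A = g^a mod q = 10^11 mod 307.
10^1 ≡ 10 (mod 307)
10^2 = (10^1)^2 ≡ 10^2 = 100 ≡ 100 (mod 307)
10^4 = (10^2)^2 ≡ 100^2 = 10000 ≡ 176 (mod 307)
10^8 = (10^4)^2 ≡ 176^2 = 30976 ≡ 276 (mod 307)
10^11 = 10^8 · 10^2 · 10^1 ≡ 276 · 100 · 10 ≡ 7 (mod 307).
So A = 7. Diego then computes K = A^b mod q = 7^19 mod 307.
7^1 ≡ 7 (mod 307)
7^2 = (7^1)^2 ≡ 7^2 = 49 ≡ 49 (mod 307)
7^4 = (7^2)^2 ≡ 49^2 = 2401 ≡ 252 (mod 307)
7^8 = (7^4)^2 ≡ 252^2 = 63504 ≡ 262 (mod 307)
7^16 = (7^8)^2 ≡ 262^2 = 68644 ≡ 183 (mod 307)
7^19 = 7^16 · 7^2 · 7^1 ≡ 183 · 49 · 7 ≡ 141 (mod 307).

141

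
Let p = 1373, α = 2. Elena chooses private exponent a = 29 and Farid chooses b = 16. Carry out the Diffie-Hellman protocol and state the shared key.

Elena sends A = α^a mod p = 2^29 mod 1373.
2^1 ≡ 2 (mod 1373)
2^2 = (2^1)^2 ≡ 2^2 = 4 ≡ 4 (mod 1373)
2^4 = (2^2)^2 ≡ 4^2 = 16 ≡ 16 (mod 1373)
2^8 = (2^4)^2 ≡ 16^2 = 256 ≡ 256 (mod 1373)
2^16 = (2^8)^2 ≡ 256^2 = 65536 ≡ 1005 (mod 1373)
2^29 = 2^16 · 2^8 · 2^4 · 2^1 ≡ 1005 · 256 · 16 · 2 ≡ 452 (mod 1373).
So A = 452. Farid then computes K = A^b mod p = 452^16 mod 1373.
452^1 ≡ 452 (mod 1373)
452^2 = (452^1)^2 ≡ 452^2 = 204304 ≡ 1100 (mod 1373)
452^4 = (452^2)^2 ≡ 1100^2 = 1210000 ≡ 387 (mod 1373)
452^8 = (452^4)^2 ≡ 387^2 = 149769 ≡ 112 (mod 1373)
452^16 = (452^8)^2 ≡ 112^2 = 12544 ≡ 187 (mod 1373)

187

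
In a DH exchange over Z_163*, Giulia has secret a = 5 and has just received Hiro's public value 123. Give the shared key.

23

Shared key K = 123^5 mod 163.
123^1 ≡ 123 (mod 163)
123^2 = (123^1)^2 ≡ 123^2 = 15129 ≡ 133 (mod 163)
123^4 = (123^2)^2 ≡ 133^2 = 17689 ≡ 85 (mod 163)
123^5 = 123^4 · 123^1 ≡ 85 · 123 ≡ 23 (mod 163).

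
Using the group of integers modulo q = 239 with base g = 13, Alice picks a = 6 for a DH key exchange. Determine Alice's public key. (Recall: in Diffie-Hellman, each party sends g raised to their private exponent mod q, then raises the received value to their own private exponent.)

Public value = 13^6 mod 239.
13^1 ≡ 13 (mod 239)
13^2 = (13^1)^2 ≡ 13^2 = 169 ≡ 169 (mod 239)
13^4 = (13^2)^2 ≡ 169^2 = 28561 ≡ 120 (mod 239)
13^6 = 13^4 · 13^2 ≡ 120 · 169 ≡ 204 (mod 239).

204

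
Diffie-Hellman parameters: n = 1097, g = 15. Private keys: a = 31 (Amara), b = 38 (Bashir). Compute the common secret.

149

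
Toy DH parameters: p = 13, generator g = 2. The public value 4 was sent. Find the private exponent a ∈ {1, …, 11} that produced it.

2

Try successive powers of 2 modulo 13:
2^1 ≡ 2
2^2 ≡ 4
Found: a = 2.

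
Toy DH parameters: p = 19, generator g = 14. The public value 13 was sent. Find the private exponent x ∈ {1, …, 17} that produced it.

Try successive powers of 14 modulo 19:
14^1 ≡ 14
14^2 ≡ 6
14^3 ≡ 8
14^4 ≡ 17
14^5 ≡ 10
14^6 ≡ 7
14^7 ≡ 3
14^8 ≡ 4
14^9 ≡ 18
14^10 ≡ 5
14^11 ≡ 13
Found: x = 11.

11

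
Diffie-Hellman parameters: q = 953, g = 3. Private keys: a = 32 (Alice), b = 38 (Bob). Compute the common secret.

Alice sends A = g^a mod q = 3^32 mod 953.
3^1 ≡ 3 (mod 953)
3^2 = (3^1)^2 ≡ 3^2 = 9 ≡ 9 (mod 953)
3^4 = (3^2)^2 ≡ 9^2 = 81 ≡ 81 (mod 953)
3^8 = (3^4)^2 ≡ 81^2 = 6561 ≡ 843 (mod 953)
3^16 = (3^8)^2 ≡ 843^2 = 710649 ≡ 664 (mod 953)
3^32 = (3^16)^2 ≡ 664^2 = 440896 ≡ 610 (mod 953)
So A = 610. Bob then computes K = A^b mod q = 610^38 mod 953.
610^1 ≡ 610 (mod 953)
610^2 = (610^1)^2 ≡ 610^2 = 372100 ≡ 430 (mod 953)
610^4 = (610^2)^2 ≡ 430^2 = 184900 ≡ 18 (mod 953)
610^8 = (610^4)^2 ≡ 18^2 = 324 ≡ 324 (mod 953)
610^16 = (610^8)^2 ≡ 324^2 = 104976 ≡ 146 (mod 953)
610^32 = (610^16)^2 ≡ 146^2 = 21316 ≡ 350 (mod 953)
610^38 = 610^32 · 610^4 · 610^2 ≡ 350 · 18 · 430 ≡ 574 (mod 953).

574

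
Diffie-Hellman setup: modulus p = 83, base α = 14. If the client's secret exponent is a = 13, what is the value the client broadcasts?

35

Public value = 14^13 mod 83.
14^1 ≡ 14 (mod 83)
14^2 = (14^1)^2 ≡ 14^2 = 196 ≡ 30 (mod 83)
14^4 = (14^2)^2 ≡ 30^2 = 900 ≡ 70 (mod 83)
14^8 = (14^4)^2 ≡ 70^2 = 4900 ≡ 3 (mod 83)
14^13 = 14^8 · 14^4 · 14^1 ≡ 3 · 70 · 14 ≡ 35 (mod 83).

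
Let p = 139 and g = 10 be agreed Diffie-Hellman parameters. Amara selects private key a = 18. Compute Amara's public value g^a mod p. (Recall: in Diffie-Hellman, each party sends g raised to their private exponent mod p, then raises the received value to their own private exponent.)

Public value = 10^18 mod 139.
10^1 ≡ 10 (mod 139)
10^2 = (10^1)^2 ≡ 10^2 = 100 ≡ 100 (mod 139)
10^4 = (10^2)^2 ≡ 100^2 = 10000 ≡ 131 (mod 139)
10^8 = (10^4)^2 ≡ 131^2 = 17161 ≡ 64 (mod 139)
10^16 = (10^8)^2 ≡ 64^2 = 4096 ≡ 65 (mod 139)
10^18 = 10^16 · 10^2 ≡ 65 · 100 ≡ 106 (mod 139).

106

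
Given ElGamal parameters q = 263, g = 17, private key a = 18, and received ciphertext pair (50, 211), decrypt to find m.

158

Shared mask s = c₁^a mod q = 50^18 mod 263.
50^1 ≡ 50 (mod 263)
50^2 = (50^1)^2 ≡ 50^2 = 2500 ≡ 133 (mod 263)
50^4 = (50^2)^2 ≡ 133^2 = 17689 ≡ 68 (mod 263)
50^8 = (50^4)^2 ≡ 68^2 = 4624 ≡ 153 (mod 263)
50^16 = (50^8)^2 ≡ 153^2 = 23409 ≡ 2 (mod 263)
50^18 = 50^16 · 50^2 ≡ 2 · 133 ≡ 3 (mod 263).
So s = 3; s⁻¹ ≡ 88 (mod 263).
m = c₂ · s⁻¹ mod 263 = 211 · 88 mod 263 = 158.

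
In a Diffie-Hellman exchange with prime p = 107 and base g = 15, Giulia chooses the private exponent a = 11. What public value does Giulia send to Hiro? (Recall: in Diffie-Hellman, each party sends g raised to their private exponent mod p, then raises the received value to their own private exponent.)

26

Public value = 15^11 (mod 107).
15^1 ≡ 15 (mod 107)
15^2 = (15^1)^2 ≡ 15^2 = 225 ≡ 11 (mod 107)
15^4 = (15^2)^2 ≡ 11^2 = 121 ≡ 14 (mod 107)
15^8 = (15^4)^2 ≡ 14^2 = 196 ≡ 89 (mod 107)
15^11 = 15^8 · 15^2 · 15^1 ≡ 89 · 11 · 15 ≡ 26 (mod 107).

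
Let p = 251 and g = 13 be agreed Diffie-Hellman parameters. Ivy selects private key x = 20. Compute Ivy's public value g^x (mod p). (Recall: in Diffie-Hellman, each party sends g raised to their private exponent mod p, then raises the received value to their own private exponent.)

125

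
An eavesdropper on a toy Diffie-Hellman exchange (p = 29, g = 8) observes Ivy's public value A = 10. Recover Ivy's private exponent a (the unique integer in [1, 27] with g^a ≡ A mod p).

Try successive powers of 8 modulo 29:
8^1 ≡ 8
8^2 ≡ 6
8^3 ≡ 19
8^4 ≡ 7
8^5 ≡ 27
8^6 ≡ 13
8^7 ≡ 17
8^8 ≡ 20
8^9 ≡ 15
8^10 ≡ 4
8^11 ≡ 3
8^12 ≡ 24
8^13 ≡ 18
8^14 ≡ 28
8^15 ≡ 21
8^16 ≡ 23
8^17 ≡ 10
Found: a = 17.

17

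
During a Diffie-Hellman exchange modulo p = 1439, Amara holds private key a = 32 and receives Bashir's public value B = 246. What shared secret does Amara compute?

1017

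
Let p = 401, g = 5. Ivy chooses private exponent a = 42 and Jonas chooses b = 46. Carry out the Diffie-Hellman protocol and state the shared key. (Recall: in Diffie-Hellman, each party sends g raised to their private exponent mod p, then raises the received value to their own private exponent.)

331

Ivy sends A = g^a mod p = 5^42 mod 401.
5^1 ≡ 5 (mod 401)
5^2 = (5^1)^2 ≡ 5^2 = 25 ≡ 25 (mod 401)
5^4 = (5^2)^2 ≡ 25^2 = 625 ≡ 224 (mod 401)
5^8 = (5^4)^2 ≡ 224^2 = 50176 ≡ 51 (mod 401)
5^16 = (5^8)^2 ≡ 51^2 = 2601 ≡ 195 (mod 401)
5^32 = (5^16)^2 ≡ 195^2 = 38025 ≡ 331 (mod 401)
5^42 = 5^32 · 5^8 · 5^2 ≡ 331 · 51 · 25 ≡ 173 (mod 401).
So A = 173. Jonas then computes K = A^b mod p = 173^46 mod 401.
173^1 ≡ 173 (mod 401)
173^2 = (173^1)^2 ≡ 173^2 = 29929 ≡ 255 (mod 401)
173^4 = (173^2)^2 ≡ 255^2 = 65025 ≡ 63 (mod 401)
173^8 = (173^4)^2 ≡ 63^2 = 3969 ≡ 360 (mod 401)
173^16 = (173^8)^2 ≡ 360^2 = 129600 ≡ 77 (mod 401)
173^32 = (173^16)^2 ≡ 77^2 = 5929 ≡ 315 (mod 401)
173^46 = 173^32 · 173^8 · 173^4 · 173^2 ≡ 315 · 360 · 63 · 255 ≡ 331 (mod 401).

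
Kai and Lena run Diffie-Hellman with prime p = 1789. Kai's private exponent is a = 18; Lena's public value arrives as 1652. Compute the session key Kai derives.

1649

Shared key K = 1652^18 mod 1789.
1652^1 ≡ 1652 (mod 1789)
1652^2 = (1652^1)^2 ≡ 1652^2 = 2729104 ≡ 879 (mod 1789)
1652^4 = (1652^2)^2 ≡ 879^2 = 772641 ≡ 1582 (mod 1789)
1652^8 = (1652^4)^2 ≡ 1582^2 = 2502724 ≡ 1702 (mod 1789)
1652^16 = (1652^8)^2 ≡ 1702^2 = 2896804 ≡ 413 (mod 1789)
1652^18 = 1652^16 · 1652^2 ≡ 413 · 879 ≡ 1649 (mod 1789).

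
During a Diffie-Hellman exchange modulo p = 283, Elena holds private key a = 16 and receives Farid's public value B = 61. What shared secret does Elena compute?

Shared key K = 61^16 mod 283.
61^1 ≡ 61 (mod 283)
61^2 = (61^1)^2 ≡ 61^2 = 3721 ≡ 42 (mod 283)
61^4 = (61^2)^2 ≡ 42^2 = 1764 ≡ 66 (mod 283)
61^8 = (61^4)^2 ≡ 66^2 = 4356 ≡ 111 (mod 283)
61^16 = (61^8)^2 ≡ 111^2 = 12321 ≡ 152 (mod 283)

152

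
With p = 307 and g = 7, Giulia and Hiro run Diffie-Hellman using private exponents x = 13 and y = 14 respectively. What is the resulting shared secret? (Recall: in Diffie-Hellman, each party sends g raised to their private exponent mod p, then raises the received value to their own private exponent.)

86

Hiro sends B = g^y mod p = 7^14 mod 307.
7^1 ≡ 7 (mod 307)
7^2 = (7^1)^2 ≡ 7^2 = 49 ≡ 49 (mod 307)
7^4 = (7^2)^2 ≡ 49^2 = 2401 ≡ 252 (mod 307)
7^8 = (7^4)^2 ≡ 252^2 = 63504 ≡ 262 (mod 307)
7^14 = 7^8 · 7^4 · 7^2 ≡ 262 · 252 · 49 ≡ 10 (mod 307).
So B = 10. Giulia then computes K = B^x mod p = 10^13 mod 307.
10^1 ≡ 10 (mod 307)
10^2 = (10^1)^2 ≡ 10^2 = 100 ≡ 100 (mod 307)
10^4 = (10^2)^2 ≡ 100^2 = 10000 ≡ 176 (mod 307)
10^8 = (10^4)^2 ≡ 176^2 = 30976 ≡ 276 (mod 307)
10^13 = 10^8 · 10^4 · 10^1 ≡ 276 · 176 · 10 ≡ 86 (mod 307).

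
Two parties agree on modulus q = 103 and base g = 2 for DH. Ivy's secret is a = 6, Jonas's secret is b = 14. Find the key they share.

23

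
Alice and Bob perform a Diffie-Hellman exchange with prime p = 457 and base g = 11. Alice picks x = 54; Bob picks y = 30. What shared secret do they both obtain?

257

Alice sends A = g^x mod p = 11^54 mod 457.
11^1 ≡ 11 (mod 457)
11^2 = (11^1)^2 ≡ 11^2 = 121 ≡ 121 (mod 457)
11^4 = (11^2)^2 ≡ 121^2 = 14641 ≡ 17 (mod 457)
11^8 = (11^4)^2 ≡ 17^2 = 289 ≡ 289 (mod 457)
11^16 = (11^8)^2 ≡ 289^2 = 83521 ≡ 347 (mod 457)
11^32 = (11^16)^2 ≡ 347^2 = 120409 ≡ 218 (mod 457)
11^54 = 11^32 · 11^16 · 11^4 · 11^2 ≡ 218 · 347 · 17 · 121 ≡ 349 (mod 457).
So A = 349. Bob then computes K = A^y mod p = 349^30 mod 457.
349^1 ≡ 349 (mod 457)
349^2 = (349^1)^2 ≡ 349^2 = 121801 ≡ 239 (mod 457)
349^4 = (349^2)^2 ≡ 239^2 = 57121 ≡ 453 (mod 457)
349^8 = (349^4)^2 ≡ 453^2 = 205209 ≡ 16 (mod 457)
349^16 = (349^8)^2 ≡ 16^2 = 256 ≡ 256 (mod 457)
349^30 = 349^16 · 349^8 · 349^4 · 349^2 ≡ 256 · 16 · 453 · 239 ≡ 257 (mod 457).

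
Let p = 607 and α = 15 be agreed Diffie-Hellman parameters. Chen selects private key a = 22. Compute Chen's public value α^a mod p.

Public value = 15^22 mod 607.
15^1 ≡ 15 (mod 607)
15^2 = (15^1)^2 ≡ 15^2 = 225 ≡ 225 (mod 607)
15^4 = (15^2)^2 ≡ 225^2 = 50625 ≡ 244 (mod 607)
15^8 = (15^4)^2 ≡ 244^2 = 59536 ≡ 50 (mod 607)
15^16 = (15^8)^2 ≡ 50^2 = 2500 ≡ 72 (mod 607)
15^22 = 15^16 · 15^4 · 15^2 ≡ 72 · 244 · 225 ≡ 16 (mod 607).

16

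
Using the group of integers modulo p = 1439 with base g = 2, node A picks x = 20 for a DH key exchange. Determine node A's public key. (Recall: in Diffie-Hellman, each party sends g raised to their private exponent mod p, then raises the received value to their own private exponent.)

Public value = 2^20 mod 1439.
2^1 ≡ 2 (mod 1439)
2^2 = (2^1)^2 ≡ 2^2 = 4 ≡ 4 (mod 1439)
2^4 = (2^2)^2 ≡ 4^2 = 16 ≡ 16 (mod 1439)
2^8 = (2^4)^2 ≡ 16^2 = 256 ≡ 256 (mod 1439)
2^16 = (2^8)^2 ≡ 256^2 = 65536 ≡ 781 (mod 1439)
2^20 = 2^16 · 2^4 ≡ 781 · 16 ≡ 984 (mod 1439).

984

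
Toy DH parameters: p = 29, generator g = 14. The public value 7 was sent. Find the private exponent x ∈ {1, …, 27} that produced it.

16

Try successive powers of 14 modulo 29:
14^1 ≡ 14
14^2 ≡ 22
14^3 ≡ 18
14^4 ≡ 20
14^5 ≡ 19
14^6 ≡ 5
14^7 ≡ 12
14^8 ≡ 23
14^9 ≡ 3
14^10 ≡ 13
14^11 ≡ 8
14^12 ≡ 25
14^13 ≡ 2
14^14 ≡ 28
14^15 ≡ 15
14^16 ≡ 7
Found: x = 16.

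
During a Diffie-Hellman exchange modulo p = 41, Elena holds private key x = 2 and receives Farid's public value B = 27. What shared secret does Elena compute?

32

Shared key K = 27^2 mod 41.
27^1 ≡ 27 (mod 41)
27^2 = (27^1)^2 ≡ 27^2 = 729 ≡ 32 (mod 41)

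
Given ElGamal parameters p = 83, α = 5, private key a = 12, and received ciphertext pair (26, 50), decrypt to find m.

Shared mask s = c₁^a mod p = 26^12 mod 83.
26^1 ≡ 26 (mod 83)
26^2 = (26^1)^2 ≡ 26^2 = 676 ≡ 12 (mod 83)
26^4 = (26^2)^2 ≡ 12^2 = 144 ≡ 61 (mod 83)
26^8 = (26^4)^2 ≡ 61^2 = 3721 ≡ 69 (mod 83)
26^12 = 26^8 · 26^4 ≡ 69 · 61 ≡ 59 (mod 83).
So s = 59; s⁻¹ ≡ 38 (mod 83).
m = c₂ · s⁻¹ mod 83 = 50 · 38 mod 83 = 74.

74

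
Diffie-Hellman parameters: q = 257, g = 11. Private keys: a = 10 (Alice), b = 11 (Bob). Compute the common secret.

15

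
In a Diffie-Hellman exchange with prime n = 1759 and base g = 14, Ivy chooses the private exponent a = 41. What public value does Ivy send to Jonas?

Public value = 14^41 mod 1759.
14^1 ≡ 14 (mod 1759)
14^2 = (14^1)^2 ≡ 14^2 = 196 ≡ 196 (mod 1759)
14^4 = (14^2)^2 ≡ 196^2 = 38416 ≡ 1477 (mod 1759)
14^8 = (14^4)^2 ≡ 1477^2 = 2181529 ≡ 369 (mod 1759)
14^16 = (14^8)^2 ≡ 369^2 = 136161 ≡ 718 (mod 1759)
14^32 = (14^16)^2 ≡ 718^2 = 515524 ≡ 137 (mod 1759)
14^41 = 14^32 · 14^8 · 14^1 ≡ 137 · 369 · 14 ≡ 624 (mod 1759).

624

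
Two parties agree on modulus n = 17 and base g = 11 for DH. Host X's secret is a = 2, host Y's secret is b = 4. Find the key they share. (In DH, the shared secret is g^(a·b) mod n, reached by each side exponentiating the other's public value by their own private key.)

16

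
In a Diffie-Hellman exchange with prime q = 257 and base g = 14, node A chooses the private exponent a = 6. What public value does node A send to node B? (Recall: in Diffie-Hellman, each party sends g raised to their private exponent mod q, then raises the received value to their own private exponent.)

207

Public value = 14^{6} \pmod{257}.
14^1 ≡ 14 (mod 257)
14^2 = (14^1)^2 ≡ 14^2 = 196 ≡ 196 (mod 257)
14^4 = (14^2)^2 ≡ 196^2 = 38416 ≡ 123 (mod 257)
14^6 = 14^4 · 14^2 ≡ 123 · 196 ≡ 207 (mod 257).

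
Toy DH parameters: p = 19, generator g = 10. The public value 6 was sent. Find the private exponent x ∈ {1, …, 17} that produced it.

Try successive powers of 10 modulo 19:
10^1 ≡ 10
10^2 ≡ 5
10^3 ≡ 12
10^4 ≡ 6
Found: x = 4.

4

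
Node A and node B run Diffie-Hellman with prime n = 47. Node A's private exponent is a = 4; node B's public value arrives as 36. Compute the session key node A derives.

24

Shared key K = 36^4 mod 47.
36^1 ≡ 36 (mod 47)
36^2 = (36^1)^2 ≡ 36^2 = 1296 ≡ 27 (mod 47)
36^4 = (36^2)^2 ≡ 27^2 = 729 ≡ 24 (mod 47)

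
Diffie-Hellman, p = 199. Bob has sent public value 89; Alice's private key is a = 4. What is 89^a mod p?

128

Shared key K = 89^4 mod 199.
89^1 ≡ 89 (mod 199)
89^2 = (89^1)^2 ≡ 89^2 = 7921 ≡ 160 (mod 199)
89^4 = (89^2)^2 ≡ 160^2 = 25600 ≡ 128 (mod 199)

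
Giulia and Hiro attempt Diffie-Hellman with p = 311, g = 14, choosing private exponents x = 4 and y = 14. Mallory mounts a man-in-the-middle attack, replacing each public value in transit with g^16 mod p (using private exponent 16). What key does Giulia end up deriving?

Giulia receives Mallory's public value M = 14^16 mod 311 instead of the honest one.
14^1 ≡ 14 (mod 311)
14^2 = (14^1)^2 ≡ 14^2 = 196 ≡ 196 (mod 311)
14^4 = (14^2)^2 ≡ 196^2 = 38416 ≡ 163 (mod 311)
14^8 = (14^4)^2 ≡ 163^2 = 26569 ≡ 134 (mod 311)
14^16 = (14^8)^2 ≡ 134^2 = 17956 ≡ 229 (mod 311)
So M = 229. Giulia computes K = M^4 mod 311.
229^1 ≡ 229 (mod 311)
229^2 = (229^1)^2 ≡ 229^2 = 52441 ≡ 193 (mod 311)
229^4 = (229^2)^2 ≡ 193^2 = 37249 ≡ 240 (mod 311)

240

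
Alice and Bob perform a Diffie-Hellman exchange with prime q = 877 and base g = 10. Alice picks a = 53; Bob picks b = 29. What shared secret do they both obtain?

524

Alice sends A = g^a mod q = 10^53 mod 877.
10^1 ≡ 10 (mod 877)
10^2 = (10^1)^2 ≡ 10^2 = 100 ≡ 100 (mod 877)
10^4 = (10^2)^2 ≡ 100^2 = 10000 ≡ 353 (mod 877)
10^8 = (10^4)^2 ≡ 353^2 = 124609 ≡ 75 (mod 877)
10^16 = (10^8)^2 ≡ 75^2 = 5625 ≡ 363 (mod 877)
10^32 = (10^16)^2 ≡ 363^2 = 131769 ≡ 219 (mod 877)
10^53 = 10^32 · 10^16 · 10^4 · 10^1 ≡ 219 · 363 · 353 · 10 ≡ 196 (mod 877).
So A = 196. Bob then computes K = A^b mod q = 196^29 mod 877.
196^1 ≡ 196 (mod 877)
196^2 = (196^1)^2 ≡ 196^2 = 38416 ≡ 705 (mod 877)
196^4 = (196^2)^2 ≡ 705^2 = 497025 ≡ 643 (mod 877)
196^8 = (196^4)^2 ≡ 643^2 = 413449 ≡ 382 (mod 877)
196^16 = (196^8)^2 ≡ 382^2 = 145924 ≡ 342 (mod 877)
196^29 = 196^16 · 196^8 · 196^4 · 196^1 ≡ 342 · 382 · 643 · 196 ≡ 524 (mod 877).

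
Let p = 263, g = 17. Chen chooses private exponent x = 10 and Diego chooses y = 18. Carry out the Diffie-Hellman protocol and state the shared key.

222

Diego sends B = g^y mod p = 17^18 mod 263.
17^1 ≡ 17 (mod 263)
17^2 = (17^1)^2 ≡ 17^2 = 289 ≡ 26 (mod 263)
17^4 = (17^2)^2 ≡ 26^2 = 676 ≡ 150 (mod 263)
17^8 = (17^4)^2 ≡ 150^2 = 22500 ≡ 145 (mod 263)
17^16 = (17^8)^2 ≡ 145^2 = 21025 ≡ 248 (mod 263)
17^18 = 17^16 · 17^2 ≡ 248 · 26 ≡ 136 (mod 263).
So B = 136. Chen then computes K = B^x mod p = 136^10 mod 263.
136^1 ≡ 136 (mod 263)
136^2 = (136^1)^2 ≡ 136^2 = 18496 ≡ 86 (mod 263)
136^4 = (136^2)^2 ≡ 86^2 = 7396 ≡ 32 (mod 263)
136^8 = (136^4)^2 ≡ 32^2 = 1024 ≡ 235 (mod 263)
136^10 = 136^8 · 136^2 ≡ 235 · 86 ≡ 222 (mod 263).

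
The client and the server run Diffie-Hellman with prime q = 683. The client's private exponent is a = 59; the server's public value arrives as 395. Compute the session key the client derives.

464

Shared key K = 395^59 mod 683.
395^1 ≡ 395 (mod 683)
395^2 = (395^1)^2 ≡ 395^2 = 156025 ≡ 301 (mod 683)
395^4 = (395^2)^2 ≡ 301^2 = 90601 ≡ 445 (mod 683)
395^8 = (395^4)^2 ≡ 445^2 = 198025 ≡ 638 (mod 683)
395^16 = (395^8)^2 ≡ 638^2 = 407044 ≡ 659 (mod 683)
395^32 = (395^16)^2 ≡ 659^2 = 434281 ≡ 576 (mod 683)
395^59 = 395^32 · 395^16 · 395^8 · 395^2 · 395^1 ≡ 576 · 659 · 638 · 301 · 395 ≡ 464 (mod 683).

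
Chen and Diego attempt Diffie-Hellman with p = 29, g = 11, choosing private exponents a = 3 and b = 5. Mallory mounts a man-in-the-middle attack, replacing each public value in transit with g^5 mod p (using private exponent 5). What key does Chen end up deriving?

18

Chen receives Mallory's public value M = 11^5 mod 29 instead of the honest one.
11^1 ≡ 11 (mod 29)
11^2 = (11^1)^2 ≡ 11^2 = 121 ≡ 5 (mod 29)
11^4 = (11^2)^2 ≡ 5^2 = 25 ≡ 25 (mod 29)
11^5 = 11^4 · 11^1 ≡ 25 · 11 ≡ 14 (mod 29).
So M = 14. Chen computes K = M^3 mod 29.
14^1 ≡ 14 (mod 29)
14^2 = (14^1)^2 ≡ 14^2 = 196 ≡ 22 (mod 29)
14^3 = 14^2 · 14^1 ≡ 22 · 14 ≡ 18 (mod 29).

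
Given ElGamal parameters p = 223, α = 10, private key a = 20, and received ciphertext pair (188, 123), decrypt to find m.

Shared mask s = c₁^a mod p = 188^20 mod 223.
188^1 ≡ 188 (mod 223)
188^2 = (188^1)^2 ≡ 188^2 = 35344 ≡ 110 (mod 223)
188^4 = (188^2)^2 ≡ 110^2 = 12100 ≡ 58 (mod 223)
188^8 = (188^4)^2 ≡ 58^2 = 3364 ≡ 19 (mod 223)
188^16 = (188^8)^2 ≡ 19^2 = 361 ≡ 138 (mod 223)
188^20 = 188^16 · 188^4 ≡ 138 · 58 ≡ 199 (mod 223).
So s = 199; s⁻¹ ≡ 65 (mod 223).
m = c₂ · s⁻¹ mod 223 = 123 · 65 mod 223 = 190.

190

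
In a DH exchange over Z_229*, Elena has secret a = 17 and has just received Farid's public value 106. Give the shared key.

Shared key K = 106^17 mod 229.
106^1 ≡ 106 (mod 229)
106^2 = (106^1)^2 ≡ 106^2 = 11236 ≡ 15 (mod 229)
106^4 = (106^2)^2 ≡ 15^2 = 225 ≡ 225 (mod 229)
106^8 = (106^4)^2 ≡ 225^2 = 50625 ≡ 16 (mod 229)
106^16 = (106^8)^2 ≡ 16^2 = 256 ≡ 27 (mod 229)
106^17 = 106^16 · 106^1 ≡ 27 · 106 ≡ 114 (mod 229).

114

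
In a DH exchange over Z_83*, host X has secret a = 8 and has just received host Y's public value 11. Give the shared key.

10

Shared key K = 11^8 mod 83.
11^1 ≡ 11 (mod 83)
11^2 = (11^1)^2 ≡ 11^2 = 121 ≡ 38 (mod 83)
11^4 = (11^2)^2 ≡ 38^2 = 1444 ≡ 33 (mod 83)
11^8 = (11^4)^2 ≡ 33^2 = 1089 ≡ 10 (mod 83)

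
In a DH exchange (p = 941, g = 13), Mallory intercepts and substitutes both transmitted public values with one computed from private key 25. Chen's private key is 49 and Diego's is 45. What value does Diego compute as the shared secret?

497

Diego receives Mallory's public value M = 13^25 mod 941 instead of the honest one.
13^1 ≡ 13 (mod 941)
13^2 = (13^1)^2 ≡ 13^2 = 169 ≡ 169 (mod 941)
13^4 = (13^2)^2 ≡ 169^2 = 28561 ≡ 331 (mod 941)
13^8 = (13^4)^2 ≡ 331^2 = 109561 ≡ 405 (mod 941)
13^16 = (13^8)^2 ≡ 405^2 = 164025 ≡ 291 (mod 941)
13^25 = 13^16 · 13^8 · 13^1 ≡ 291 · 405 · 13 ≡ 167 (mod 941).
So M = 167. Diego computes K = M^45 mod 941.
167^1 ≡ 167 (mod 941)
167^2 = (167^1)^2 ≡ 167^2 = 27889 ≡ 600 (mod 941)
167^4 = (167^2)^2 ≡ 600^2 = 360000 ≡ 538 (mod 941)
167^8 = (167^4)^2 ≡ 538^2 = 289444 ≡ 557 (mod 941)
167^16 = (167^8)^2 ≡ 557^2 = 310249 ≡ 660 (mod 941)
167^32 = (167^16)^2 ≡ 660^2 = 435600 ≡ 858 (mod 941)
167^45 = 167^32 · 167^8 · 167^4 · 167^1 ≡ 858 · 557 · 538 · 167 ≡ 497 (mod 941).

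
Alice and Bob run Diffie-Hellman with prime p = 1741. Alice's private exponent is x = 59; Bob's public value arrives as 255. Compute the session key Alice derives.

764

Shared key K = 255^59 mod 1741.
255^1 ≡ 255 (mod 1741)
255^2 = (255^1)^2 ≡ 255^2 = 65025 ≡ 608 (mod 1741)
255^4 = (255^2)^2 ≡ 608^2 = 369664 ≡ 572 (mod 1741)
255^8 = (255^4)^2 ≡ 572^2 = 327184 ≡ 1617 (mod 1741)
255^16 = (255^8)^2 ≡ 1617^2 = 2614689 ≡ 1448 (mod 1741)
255^32 = (255^16)^2 ≡ 1448^2 = 2096704 ≡ 540 (mod 1741)
255^59 = 255^32 · 255^16 · 255^8 · 255^2 · 255^1 ≡ 540 · 1448 · 1617 · 608 · 255 ≡ 764 (mod 1741).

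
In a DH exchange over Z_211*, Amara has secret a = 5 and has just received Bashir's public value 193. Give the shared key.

Shared key K = 193^5 mod 211.
193^1 ≡ 193 (mod 211)
193^2 = (193^1)^2 ≡ 193^2 = 37249 ≡ 113 (mod 211)
193^4 = (193^2)^2 ≡ 113^2 = 12769 ≡ 109 (mod 211)
193^5 = 193^4 · 193^1 ≡ 109 · 193 ≡ 148 (mod 211).

148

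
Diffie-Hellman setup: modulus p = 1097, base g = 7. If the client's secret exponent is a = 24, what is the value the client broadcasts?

82

Public value = 7^24 mod 1097.
7^1 ≡ 7 (mod 1097)
7^2 = (7^1)^2 ≡ 7^2 = 49 ≡ 49 (mod 1097)
7^4 = (7^2)^2 ≡ 49^2 = 2401 ≡ 207 (mod 1097)
7^8 = (7^4)^2 ≡ 207^2 = 42849 ≡ 66 (mod 1097)
7^16 = (7^8)^2 ≡ 66^2 = 4356 ≡ 1065 (mod 1097)
7^24 = 7^16 · 7^8 ≡ 1065 · 66 ≡ 82 (mod 1097).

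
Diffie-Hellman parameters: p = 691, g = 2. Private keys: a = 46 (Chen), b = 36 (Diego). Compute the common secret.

Chen sends A = g^a mod p = 2^46 mod 691.
2^1 ≡ 2 (mod 691)
2^2 = (2^1)^2 ≡ 2^2 = 4 ≡ 4 (mod 691)
2^4 = (2^2)^2 ≡ 4^2 = 16 ≡ 16 (mod 691)
2^8 = (2^4)^2 ≡ 16^2 = 256 ≡ 256 (mod 691)
2^16 = (2^8)^2 ≡ 256^2 = 65536 ≡ 582 (mod 691)
2^32 = (2^16)^2 ≡ 582^2 = 338724 ≡ 134 (mod 691)
2^46 = 2^32 · 2^8 · 2^4 · 2^2 ≡ 134 · 256 · 16 · 4 ≡ 149 (mod 691).
So A = 149. Diego then computes K = A^b mod p = 149^36 mod 691.
149^1 ≡ 149 (mod 691)
149^2 = (149^1)^2 ≡ 149^2 = 22201 ≡ 89 (mod 691)
149^4 = (149^2)^2 ≡ 89^2 = 7921 ≡ 320 (mod 691)
149^8 = (149^4)^2 ≡ 320^2 = 102400 ≡ 132 (mod 691)
149^16 = (149^8)^2 ≡ 132^2 = 17424 ≡ 149 (mod 691)
149^32 = (149^16)^2 ≡ 149^2 = 22201 ≡ 89 (mod 691)
149^36 = 149^32 · 149^4 ≡ 89 · 320 ≡ 149 (mod 691).

149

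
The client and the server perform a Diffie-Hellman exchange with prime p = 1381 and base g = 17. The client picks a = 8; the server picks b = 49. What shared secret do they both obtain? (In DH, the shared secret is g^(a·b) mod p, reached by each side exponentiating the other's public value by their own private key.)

921

The client sends A = g^a mod p = 17^8 mod 1381.
17^1 ≡ 17 (mod 1381)
17^2 = (17^1)^2 ≡ 17^2 = 289 ≡ 289 (mod 1381)
17^4 = (17^2)^2 ≡ 289^2 = 83521 ≡ 661 (mod 1381)
17^8 = (17^4)^2 ≡ 661^2 = 436921 ≡ 525 (mod 1381)
So A = 525. The server then computes K = A^b mod p = 525^49 mod 1381.
525^1 ≡ 525 (mod 1381)
525^2 = (525^1)^2 ≡ 525^2 = 275625 ≡ 806 (mod 1381)
525^4 = (525^2)^2 ≡ 806^2 = 649636 ≡ 566 (mod 1381)
525^8 = (525^4)^2 ≡ 566^2 = 320356 ≡ 1345 (mod 1381)
525^16 = (525^8)^2 ≡ 1345^2 = 1809025 ≡ 1296 (mod 1381)
525^32 = (525^16)^2 ≡ 1296^2 = 1679616 ≡ 320 (mod 1381)
525^49 = 525^32 · 525^16 · 525^1 ≡ 320 · 1296 · 525 ≡ 921 (mod 1381).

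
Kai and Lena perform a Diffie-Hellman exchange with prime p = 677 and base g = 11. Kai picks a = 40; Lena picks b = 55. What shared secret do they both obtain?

Kai sends A = g^a mod p = 11^40 mod 677.
11^1 ≡ 11 (mod 677)
11^2 = (11^1)^2 ≡ 11^2 = 121 ≡ 121 (mod 677)
11^4 = (11^2)^2 ≡ 121^2 = 14641 ≡ 424 (mod 677)
11^8 = (11^4)^2 ≡ 424^2 = 179776 ≡ 371 (mod 677)
11^16 = (11^8)^2 ≡ 371^2 = 137641 ≡ 210 (mod 677)
11^32 = (11^16)^2 ≡ 210^2 = 44100 ≡ 95 (mod 677)
11^40 = 11^32 · 11^8 ≡ 95 · 371 ≡ 41 (mod 677).
So A = 41. Lena then computes K = A^b mod p = 41^55 mod 677.
41^1 ≡ 41 (mod 677)
41^2 = (41^1)^2 ≡ 41^2 = 1681 ≡ 327 (mod 677)
41^4 = (41^2)^2 ≡ 327^2 = 106929 ≡ 640 (mod 677)
41^8 = (41^4)^2 ≡ 640^2 = 409600 ≡ 15 (mod 677)
41^16 = (41^8)^2 ≡ 15^2 = 225 ≡ 225 (mod 677)
41^32 = (41^16)^2 ≡ 225^2 = 50625 ≡ 527 (mod 677)
41^55 = 41^32 · 41^16 · 41^4 · 41^2 · 41^1 ≡ 527 · 225 · 640 · 327 · 41 ≡ 598 (mod 677).

598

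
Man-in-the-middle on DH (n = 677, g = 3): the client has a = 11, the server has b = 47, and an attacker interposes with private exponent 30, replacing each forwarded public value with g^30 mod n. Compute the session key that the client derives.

The client receives an attacker's public value M = 3^30 mod 677 instead of the honest one.
3^1 ≡ 3 (mod 677)
3^2 = (3^1)^2 ≡ 3^2 = 9 ≡ 9 (mod 677)
3^4 = (3^2)^2 ≡ 9^2 = 81 ≡ 81 (mod 677)
3^8 = (3^4)^2 ≡ 81^2 = 6561 ≡ 468 (mod 677)
3^16 = (3^8)^2 ≡ 468^2 = 219024 ≡ 353 (mod 677)
3^30 = 3^16 · 3^8 · 3^4 · 3^2 ≡ 353 · 468 · 81 · 9 ≡ 155 (mod 677).
So M = 155. The client computes K = M^11 mod 677.
155^1 ≡ 155 (mod 677)
155^2 = (155^1)^2 ≡ 155^2 = 24025 ≡ 330 (mod 677)
155^4 = (155^2)^2 ≡ 330^2 = 108900 ≡ 580 (mod 677)
155^8 = (155^4)^2 ≡ 580^2 = 336400 ≡ 608 (mod 677)
155^11 = 155^8 · 155^2 · 155^1 ≡ 608 · 330 · 155 ≡ 528 (mod 677).

528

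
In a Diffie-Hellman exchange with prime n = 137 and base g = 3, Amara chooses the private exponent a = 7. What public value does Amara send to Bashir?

Public value = 3^7 mod 137.
3^1 ≡ 3 (mod 137)
3^2 = (3^1)^2 ≡ 3^2 = 9 ≡ 9 (mod 137)
3^4 = (3^2)^2 ≡ 9^2 = 81 ≡ 81 (mod 137)
3^7 = 3^4 · 3^2 · 3^1 ≡ 81 · 9 · 3 ≡ 132 (mod 137).

132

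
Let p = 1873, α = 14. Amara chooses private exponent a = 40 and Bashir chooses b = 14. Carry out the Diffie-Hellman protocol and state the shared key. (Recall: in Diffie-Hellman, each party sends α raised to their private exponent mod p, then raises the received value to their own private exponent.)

680

Amara sends A = α^a mod p = 14^40 mod 1873.
14^1 ≡ 14 (mod 1873)
14^2 = (14^1)^2 ≡ 14^2 = 196 ≡ 196 (mod 1873)
14^4 = (14^2)^2 ≡ 196^2 = 38416 ≡ 956 (mod 1873)
14^8 = (14^4)^2 ≡ 956^2 = 913936 ≡ 1785 (mod 1873)
14^16 = (14^8)^2 ≡ 1785^2 = 3186225 ≡ 252 (mod 1873)
14^32 = (14^16)^2 ≡ 252^2 = 63504 ≡ 1695 (mod 1873)
14^40 = 14^32 · 14^8 ≡ 1695 · 1785 ≡ 680 (mod 1873).
So A = 680. Bashir then computes K = A^b mod p = 680^14 mod 1873.
680^1 ≡ 680 (mod 1873)
680^2 = (680^1)^2 ≡ 680^2 = 462400 ≡ 1642 (mod 1873)
680^4 = (680^2)^2 ≡ 1642^2 = 2696164 ≡ 917 (mod 1873)
680^8 = (680^4)^2 ≡ 917^2 = 840889 ≡ 1785 (mod 1873)
680^14 = 680^8 · 680^4 · 680^2 ≡ 1785 · 917 · 1642 ≡ 680 (mod 1873).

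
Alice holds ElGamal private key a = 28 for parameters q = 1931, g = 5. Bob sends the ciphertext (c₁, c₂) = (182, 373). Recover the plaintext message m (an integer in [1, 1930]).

Shared mask s = c₁^a mod q = 182^28 mod 1931.
182^1 ≡ 182 (mod 1931)
182^2 = (182^1)^2 ≡ 182^2 = 33124 ≡ 297 (mod 1931)
182^4 = (182^2)^2 ≡ 297^2 = 88209 ≡ 1314 (mod 1931)
182^8 = (182^4)^2 ≡ 1314^2 = 1726596 ≡ 282 (mod 1931)
182^16 = (182^8)^2 ≡ 282^2 = 79524 ≡ 353 (mod 1931)
182^28 = 182^16 · 182^8 · 182^4 ≡ 353 · 282 · 1314 ≡ 1366 (mod 1931).
So s = 1366; s⁻¹ ≡ 1661 (mod 1931).
m = c₂ · s⁻¹ mod 1931 = 373 · 1661 mod 1931 = 1633.

1633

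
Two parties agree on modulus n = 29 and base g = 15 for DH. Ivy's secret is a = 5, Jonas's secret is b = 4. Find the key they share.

24

Ivy sends A = g^a mod n = 15^5 mod 29.
15^1 ≡ 15 (mod 29)
15^2 = (15^1)^2 ≡ 15^2 = 225 ≡ 22 (mod 29)
15^4 = (15^2)^2 ≡ 22^2 = 484 ≡ 20 (mod 29)
15^5 = 15^4 · 15^1 ≡ 20 · 15 ≡ 10 (mod 29).
So A = 10. Jonas then computes K = A^b mod n = 10^4 mod 29.
10^1 ≡ 10 (mod 29)
10^2 = (10^1)^2 ≡ 10^2 = 100 ≡ 13 (mod 29)
10^4 = (10^2)^2 ≡ 13^2 = 169 ≡ 24 (mod 29)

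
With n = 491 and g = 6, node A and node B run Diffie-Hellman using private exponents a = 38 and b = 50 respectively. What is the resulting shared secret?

Node B sends B = g^b mod n = 6^50 mod 491.
6^1 ≡ 6 (mod 491)
6^2 = (6^1)^2 ≡ 6^2 = 36 ≡ 36 (mod 491)
6^4 = (6^2)^2 ≡ 36^2 = 1296 ≡ 314 (mod 491)
6^8 = (6^4)^2 ≡ 314^2 = 98596 ≡ 396 (mod 491)
6^16 = (6^8)^2 ≡ 396^2 = 156816 ≡ 187 (mod 491)
6^32 = (6^16)^2 ≡ 187^2 = 34969 ≡ 108 (mod 491)
6^50 = 6^32 · 6^16 · 6^2 ≡ 108 · 187 · 36 ≡ 376 (mod 491).
So B = 376. Node A then computes K = B^a mod n = 376^38 mod 491.
376^1 ≡ 376 (mod 491)
376^2 = (376^1)^2 ≡ 376^2 = 141376 ≡ 459 (mod 491)
376^4 = (376^2)^2 ≡ 459^2 = 210681 ≡ 42 (mod 491)
376^8 = (376^4)^2 ≡ 42^2 = 1764 ≡ 291 (mod 491)
376^16 = (376^8)^2 ≡ 291^2 = 84681 ≡ 229 (mod 491)
376^32 = (376^16)^2 ≡ 229^2 = 52441 ≡ 395 (mod 491)
376^38 = 376^32 · 376^4 · 376^2 ≡ 395 · 42 · 459 ≡ 382 (mod 491).

382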